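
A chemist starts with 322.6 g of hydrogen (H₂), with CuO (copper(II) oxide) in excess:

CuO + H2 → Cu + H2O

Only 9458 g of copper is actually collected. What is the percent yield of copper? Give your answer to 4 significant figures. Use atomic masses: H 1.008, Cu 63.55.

93.01 %

M(H2) = 2(1.008) = 2.016 g/mol.
M(Cu) = 63.55 g/mol.
n(H2) = 322.60 g / 2.016 g/mol = 160.02 mol.
From the equation the H2:Cu mole ratio is 1:1, so n(Cu) = 160.02 × 1/1 = 160.02 mol.
Mass of Cu = 160.02 mol × 63.55 g/mol = 10169 g.
This is the theoretical yield. Percent yield = 9458 g / 10169 g × 100% = 93.006%.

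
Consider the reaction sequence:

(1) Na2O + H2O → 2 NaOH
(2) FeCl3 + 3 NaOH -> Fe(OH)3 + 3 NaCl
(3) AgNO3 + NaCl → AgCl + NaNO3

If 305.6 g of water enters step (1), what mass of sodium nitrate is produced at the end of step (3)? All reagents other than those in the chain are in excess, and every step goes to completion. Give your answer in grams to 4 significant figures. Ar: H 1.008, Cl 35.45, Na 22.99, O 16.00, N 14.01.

2884 g

M(H2O) = 2(1.008) + 16.00 = 18.016 g/mol.
M(NaNO3) = 22.99 + 14.01 + 3(16.00) = 85.00 g/mol.
n(H2O) = 305.6 / 18.016 = 16.963 mol.
Reaction (1): H2O→NaOH ratio 1:2 ⇒ n(NaOH) = 33.925 mol.
Reaction (2): NaOH→NaCl ratio 3:3 ⇒ n(NaCl) = 33.925 mol.
Reaction (3): NaCl→NaNO3 ratio 1:1 ⇒ n(NaNO3) = 33.925 mol.
Mass of NaNO3 = 33.925 × 85.00 = 2883.7 g.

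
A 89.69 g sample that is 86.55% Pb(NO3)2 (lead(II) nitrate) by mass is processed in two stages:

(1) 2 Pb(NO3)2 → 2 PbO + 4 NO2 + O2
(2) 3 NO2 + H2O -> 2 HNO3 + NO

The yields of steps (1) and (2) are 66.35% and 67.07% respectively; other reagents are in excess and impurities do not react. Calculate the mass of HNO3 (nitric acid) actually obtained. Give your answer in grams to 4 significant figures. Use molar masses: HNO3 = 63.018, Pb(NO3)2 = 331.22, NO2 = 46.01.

8.763 g

Pure Pb(NO3)2 = 89.69 × 0.8655 = 77.627 g.
n(Pb(NO3)2) = 77.627 / 331.22 = 0.23437 mol.
Step 1 (Pb(NO3)2:NO2 = 2:4): theoretical n(NO2) = 0.46873 mol; at 66.35% yield, n(NO2) = 0.31100 mol.
Step 2 (NO2:HNO3 = 3:2): theoretical n(HNO3) = 0.20734 mol, so theoretical mass = 0.20734 × 63.018 = 13.066 g.
At 67.07% yield, actual mass of HNO3 = 13.066 × 0.6707 = 8.7633 g.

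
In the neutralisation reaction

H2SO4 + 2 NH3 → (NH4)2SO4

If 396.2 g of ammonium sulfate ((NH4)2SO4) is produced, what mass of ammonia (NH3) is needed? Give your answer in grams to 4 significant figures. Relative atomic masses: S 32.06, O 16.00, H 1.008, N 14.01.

102.1 g

M((NH4)2SO4) = 2(14.01) + 8(1.008) + 32.06 + 4(16.00) = 132.144 g/mol.
M(NH3) = 14.01 + 3(1.008) = 17.034 g/mol.
n((NH4)2SO4) = 396.20 g / 132.144 g/mol = 2.9982 mol.
From the equation the (NH4)2SO4:NH3 mole ratio is 1:2, so n(NH3) = 2.9982 × 2/1 = 5.9965 mol.
Mass of NH3 = 5.9965 mol × 17.034 g/mol = 102.14 g.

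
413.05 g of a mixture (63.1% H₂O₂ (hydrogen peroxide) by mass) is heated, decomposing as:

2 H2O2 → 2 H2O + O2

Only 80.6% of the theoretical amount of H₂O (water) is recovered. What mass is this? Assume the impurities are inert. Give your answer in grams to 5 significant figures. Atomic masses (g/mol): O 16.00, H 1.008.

Pure H2O2 available = 413.05 g × 0.631 = 260.635 g.
M(H2O2) = 2(1.008) + 2(16.00) = 34.016 g/mol.
M(H2O) = 2(1.008) + 16.00 = 18.016 g/mol.
n(H2O2) = 260.635 g / 34.016 g/mol = 7.66212 mol.
From the equation the H2O2:H2O mole ratio is 2:2, so n(H2O) = 7.66212 × 2/2 = 7.66212 mol.
Mass of H2O = 7.66212 mol × 18.016 g/mol = 138.041 g.
Actual mass collected = 138.041 g × 0.806 = 111.261 g.

111.26 g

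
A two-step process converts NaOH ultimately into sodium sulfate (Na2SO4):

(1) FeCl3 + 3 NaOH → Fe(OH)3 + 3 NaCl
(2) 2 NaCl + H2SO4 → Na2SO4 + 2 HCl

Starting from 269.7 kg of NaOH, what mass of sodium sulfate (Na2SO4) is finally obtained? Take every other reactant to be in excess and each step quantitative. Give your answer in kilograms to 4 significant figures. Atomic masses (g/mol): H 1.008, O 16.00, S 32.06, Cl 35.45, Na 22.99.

478.9 kg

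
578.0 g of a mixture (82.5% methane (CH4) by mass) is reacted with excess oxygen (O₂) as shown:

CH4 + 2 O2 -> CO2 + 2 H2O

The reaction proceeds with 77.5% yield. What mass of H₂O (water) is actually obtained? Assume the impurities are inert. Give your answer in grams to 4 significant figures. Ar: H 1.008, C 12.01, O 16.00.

830.1 g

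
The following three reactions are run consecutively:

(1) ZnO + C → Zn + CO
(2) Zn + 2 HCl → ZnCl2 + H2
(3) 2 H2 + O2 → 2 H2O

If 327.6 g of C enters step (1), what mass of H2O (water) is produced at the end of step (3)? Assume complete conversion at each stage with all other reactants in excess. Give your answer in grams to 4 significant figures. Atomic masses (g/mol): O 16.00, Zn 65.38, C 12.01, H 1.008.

M(C) = 12.01 g/mol.
M(H2O) = 2(1.008) + 16.00 = 18.016 g/mol.
n(C) = 327.6 / 12.01 = 27.277 mol.
Reaction (1): C→Zn ratio 1:1 ⇒ n(Zn) = 27.277 mol.
Reaction (2): Zn→H2 ratio 1:1 ⇒ n(H2) = 27.277 mol.
Reaction (3): H2→H2O ratio 2:2 ⇒ n(H2O) = 27.277 mol.
Mass of H2O = 27.277 × 18.016 = 491.43 g.

491.4 g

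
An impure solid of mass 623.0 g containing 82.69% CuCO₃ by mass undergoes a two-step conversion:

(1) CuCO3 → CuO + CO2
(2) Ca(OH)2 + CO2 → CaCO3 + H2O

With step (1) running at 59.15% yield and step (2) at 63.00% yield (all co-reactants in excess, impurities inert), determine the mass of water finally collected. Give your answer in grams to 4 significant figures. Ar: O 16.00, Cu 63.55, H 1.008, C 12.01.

Pure CuCO3 = 623.0 × 0.8269 = 515.16 g.
M(CuCO3) = 63.55 + 12.01 + 3(16.00) = 123.56 g/mol.
M(H2O) = 2(1.008) + 16.00 = 18.016 g/mol.
n(CuCO3) = 515.16 / 123.56 = 4.1693 mol.
Step 1 (CuCO3:CO2 = 1:1): theoretical n(CO2) = 4.1693 mol; at 59.15% yield, n(CO2) = 2.4661 mol.
Step 2 (CO2:H2O = 1:1): theoretical n(H2O) = 2.4661 mol, so theoretical mass = 2.4661 × 18.016 = 44.430 g.
At 63.00% yield, actual mass of H2O = 44.430 × 0.6300 = 27.991 g.

27.99 g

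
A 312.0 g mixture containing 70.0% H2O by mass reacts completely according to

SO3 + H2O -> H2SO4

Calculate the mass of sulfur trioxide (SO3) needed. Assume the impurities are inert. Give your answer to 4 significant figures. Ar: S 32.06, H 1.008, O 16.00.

970.5 g

Mass of pure H2O = 312.0 g × 0.700 = 218.40 g.
M(H2O) = 2(1.008) + 16.00 = 18.016 g/mol.
M(SO3) = 32.06 + 3(16.00) = 80.06 g/mol.
n(H2O) = 218.40 g / 18.016 g/mol = 12.123 mol.
From the equation the H2O:SO3 mole ratio is 1:1, so n(SO3) = 12.123 × 1/1 = 12.123 mol.
Mass of SO3 = 12.123 mol × 80.06 g/mol = 970.53 g.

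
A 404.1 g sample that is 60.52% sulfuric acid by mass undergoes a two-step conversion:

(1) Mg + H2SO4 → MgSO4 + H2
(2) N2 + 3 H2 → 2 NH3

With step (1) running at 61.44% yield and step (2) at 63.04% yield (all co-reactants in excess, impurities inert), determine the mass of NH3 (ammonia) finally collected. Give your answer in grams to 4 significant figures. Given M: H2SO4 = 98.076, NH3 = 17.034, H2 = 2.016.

10.97 g

Pure H2SO4 = 404.1 × 0.6052 = 244.56 g.
n(H2SO4) = 244.56 / 98.076 = 2.4936 mol.
Step 1 (H2SO4:H2 = 1:1): theoretical n(H2) = 2.4936 mol; at 61.44% yield, n(H2) = 1.5321 mol.
Step 2 (H2:NH3 = 3:2): theoretical n(NH3) = 1.0214 mol, so theoretical mass = 1.0214 × 17.034 = 17.398 g.
At 63.04% yield, actual mass of NH3 = 17.398 × 0.6304 = 10.968 g.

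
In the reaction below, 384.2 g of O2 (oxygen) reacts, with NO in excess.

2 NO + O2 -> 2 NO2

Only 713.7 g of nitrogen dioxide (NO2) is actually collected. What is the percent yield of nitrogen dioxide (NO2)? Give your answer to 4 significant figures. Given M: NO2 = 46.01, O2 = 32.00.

64.60 %

n(O2) = 384.20 g / 32.00 g/mol = 12.006 mol.
From the equation the O2:NO2 mole ratio is 1:2, so n(NO2) = 12.006 × 2/1 = 24.012 mol.
Mass of NO2 = 24.012 mol × 46.01 g/mol = 1104.8 g.
This is the theoretical yield. Percent yield = 713.7 g / 1104.8 g × 100% = 64.599%.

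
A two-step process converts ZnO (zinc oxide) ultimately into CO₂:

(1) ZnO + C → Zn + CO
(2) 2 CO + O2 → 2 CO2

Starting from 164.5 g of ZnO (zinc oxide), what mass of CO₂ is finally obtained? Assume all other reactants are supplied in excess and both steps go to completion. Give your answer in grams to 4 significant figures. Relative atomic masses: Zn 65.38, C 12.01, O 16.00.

M(ZnO) = 65.38 + 16.00 = 81.38 g/mol.
M(CO2) = 12.01 + 2(16.00) = 44.01 g/mol.
n(ZnO) = 164.50 / 81.38 = 2.0214 mol.
Step 1 gives a 1:1 ratio of ZnO to CO, so n(CO) = 2.0214 mol.
In step 2 the CO:CO2 ratio is 2:2, so n(CO2) = 2.0214 mol.
Mass of CO2 = 2.0214 × 44.01 = 88.961 g.

88.96 g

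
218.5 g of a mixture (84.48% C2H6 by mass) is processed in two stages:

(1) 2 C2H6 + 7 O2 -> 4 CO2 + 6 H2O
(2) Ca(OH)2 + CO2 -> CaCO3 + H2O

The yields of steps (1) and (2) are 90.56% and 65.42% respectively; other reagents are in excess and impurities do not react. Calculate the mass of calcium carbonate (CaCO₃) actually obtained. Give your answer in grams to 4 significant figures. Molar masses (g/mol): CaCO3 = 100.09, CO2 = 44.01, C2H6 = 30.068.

728.1 g

Pure C2H6 = 218.5 × 0.8448 = 184.59 g.
n(C2H6) = 184.59 / 30.068 = 6.1390 mol.
Step 1 (C2H6:CO2 = 2:4): theoretical n(CO2) = 12.278 mol; at 90.56% yield, n(CO2) = 11.119 mol.
Step 2 (CO2:CaCO3 = 1:1): theoretical n(CaCO3) = 11.119 mol, so theoretical mass = 11.119 × 100.09 = 1112.9 g.
At 65.42% yield, actual mass of CaCO3 = 1112.9 × 0.6542 = 728.06 g.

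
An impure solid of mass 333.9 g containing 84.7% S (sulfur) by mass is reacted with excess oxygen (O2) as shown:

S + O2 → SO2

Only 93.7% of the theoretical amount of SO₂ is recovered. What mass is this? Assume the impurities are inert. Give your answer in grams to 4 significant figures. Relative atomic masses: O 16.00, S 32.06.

Pure S available = 333.9 g × 0.847 = 282.81 g.
M(S) = 32.06 g/mol.
M(SO2) = 32.06 + 2(16.00) = 64.06 g/mol.
n(S) = 282.81 g / 32.06 g/mol = 8.8214 mol.
From the equation the S:SO2 mole ratio is 1:1, so n(SO2) = 8.8214 × 1/1 = 8.8214 mol.
Mass of SO2 = 8.8214 mol × 64.06 g/mol = 565.10 g.
Actual mass collected = 565.10 g × 0.937 = 529.50 g.

529.5 g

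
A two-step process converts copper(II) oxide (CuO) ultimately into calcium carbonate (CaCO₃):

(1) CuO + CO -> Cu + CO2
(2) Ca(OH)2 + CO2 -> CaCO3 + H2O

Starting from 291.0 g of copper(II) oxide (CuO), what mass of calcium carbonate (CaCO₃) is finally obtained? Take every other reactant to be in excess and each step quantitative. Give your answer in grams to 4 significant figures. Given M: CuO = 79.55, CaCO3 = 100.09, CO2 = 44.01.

366.1 g

n(CuO) = 291.00 / 79.55 = 3.6581 mol.
Step 1 gives a 1:1 ratio of CuO to CO2, so n(CO2) = 3.6581 mol.
In step 2 the CO2:CaCO3 ratio is 1:1, so n(CaCO3) = 3.6581 mol.
Mass of CaCO3 = 3.6581 × 100.09 = 366.14 g.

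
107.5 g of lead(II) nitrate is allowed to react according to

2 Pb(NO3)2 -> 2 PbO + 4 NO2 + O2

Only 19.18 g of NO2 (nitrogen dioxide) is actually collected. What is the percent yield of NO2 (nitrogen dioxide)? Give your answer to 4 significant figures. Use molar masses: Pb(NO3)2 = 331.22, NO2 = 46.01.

64.22 %

n(Pb(NO3)2) = 107.50 g / 331.22 g/mol = 0.32456 mol.
From the equation the Pb(NO3)2:NO2 mole ratio is 2:4, so n(NO2) = 0.32456 × 4/2 = 0.64912 mol.
Mass of NO2 = 0.64912 mol × 46.01 g/mol = 29.866 g.
This is the theoretical yield. Percent yield = 19.18 g / 29.866 g × 100% = 64.221%.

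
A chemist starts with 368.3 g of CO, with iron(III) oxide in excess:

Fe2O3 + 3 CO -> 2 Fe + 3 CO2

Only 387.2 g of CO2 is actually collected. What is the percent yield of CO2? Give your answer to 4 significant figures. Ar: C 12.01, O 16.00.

M(CO) = 12.01 + 16.00 = 28.01 g/mol.
M(CO2) = 12.01 + 2(16.00) = 44.01 g/mol.
n(CO) = 368.30 g / 28.01 g/mol = 13.149 mol.
From the equation the CO:CO2 mole ratio is 3:3, so n(CO2) = 13.149 × 3/3 = 13.149 mol.
Mass of CO2 = 13.149 mol × 44.01 g/mol = 578.68 g.
This is the theoretical yield. Percent yield = 387.2 g / 578.68 g × 100% = 66.911%.

66.91 %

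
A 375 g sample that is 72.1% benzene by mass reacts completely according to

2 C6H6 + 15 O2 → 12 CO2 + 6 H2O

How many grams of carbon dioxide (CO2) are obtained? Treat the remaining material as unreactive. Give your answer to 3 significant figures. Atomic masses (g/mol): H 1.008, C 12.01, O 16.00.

Mass of pure C6H6 = 375 g × 0.721 = 270.4 g.
M(C6H6) = 6(12.01) + 6(1.008) = 78.108 g/mol.
M(CO2) = 12.01 + 2(16.00) = 44.01 g/mol.
n(C6H6) = 270.4 g / 78.108 g/mol = 3.462 mol.
From the equation the C6H6:CO2 mole ratio is 2:12, so n(CO2) = 3.462 × 12/2 = 20.77 mol.
Mass of CO2 = 20.77 mol × 44.01 g/mol = 914.1 g.

914 g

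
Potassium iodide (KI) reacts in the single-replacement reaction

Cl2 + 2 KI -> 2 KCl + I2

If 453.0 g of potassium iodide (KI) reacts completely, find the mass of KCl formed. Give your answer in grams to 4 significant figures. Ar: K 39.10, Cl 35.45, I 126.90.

203.4 g

M(KI) = 39.10 + 126.90 = 166.00 g/mol.
M(KCl) = 39.10 + 35.45 = 74.55 g/mol.
n(KI) = 453.00 g / 166.00 g/mol = 2.7289 mol.
From the equation the KI:KCl mole ratio is 2:2, so n(KCl) = 2.7289 × 2/2 = 2.7289 mol.
Mass of KCl = 2.7289 mol × 74.55 g/mol = 203.44 g.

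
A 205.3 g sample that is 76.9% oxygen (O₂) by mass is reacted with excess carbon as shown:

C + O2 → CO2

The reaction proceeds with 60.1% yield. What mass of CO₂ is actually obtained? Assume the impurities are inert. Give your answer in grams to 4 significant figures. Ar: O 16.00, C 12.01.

130.5 g

Pure O2 available = 205.3 g × 0.769 = 157.88 g.
M(O2) = 2(16.00) = 32.00 g/mol.
M(CO2) = 12.01 + 2(16.00) = 44.01 g/mol.
n(O2) = 157.88 g / 32.00 g/mol = 4.9336 mol.
From the equation the O2:CO2 mole ratio is 1:1, so n(CO2) = 4.9336 × 1/1 = 4.9336 mol.
Mass of CO2 = 4.9336 mol × 44.01 g/mol = 217.13 g.
Actual mass collected = 217.13 g × 0.601 = 130.49 g.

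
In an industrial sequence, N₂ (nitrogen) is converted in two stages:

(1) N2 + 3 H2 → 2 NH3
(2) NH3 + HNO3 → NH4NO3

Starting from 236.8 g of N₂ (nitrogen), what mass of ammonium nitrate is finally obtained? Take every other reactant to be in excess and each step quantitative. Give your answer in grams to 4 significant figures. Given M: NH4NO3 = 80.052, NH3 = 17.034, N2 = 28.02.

1353 g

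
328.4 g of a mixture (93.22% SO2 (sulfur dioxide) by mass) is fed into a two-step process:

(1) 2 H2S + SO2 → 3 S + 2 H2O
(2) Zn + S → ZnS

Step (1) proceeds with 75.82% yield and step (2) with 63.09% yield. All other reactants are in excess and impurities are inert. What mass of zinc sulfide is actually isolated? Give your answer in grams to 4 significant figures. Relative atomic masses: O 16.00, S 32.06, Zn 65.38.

668.2 g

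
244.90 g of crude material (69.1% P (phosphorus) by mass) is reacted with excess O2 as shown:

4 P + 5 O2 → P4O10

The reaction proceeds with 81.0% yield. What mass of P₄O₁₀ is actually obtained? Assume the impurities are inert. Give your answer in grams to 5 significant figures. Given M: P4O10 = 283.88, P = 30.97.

314.11 g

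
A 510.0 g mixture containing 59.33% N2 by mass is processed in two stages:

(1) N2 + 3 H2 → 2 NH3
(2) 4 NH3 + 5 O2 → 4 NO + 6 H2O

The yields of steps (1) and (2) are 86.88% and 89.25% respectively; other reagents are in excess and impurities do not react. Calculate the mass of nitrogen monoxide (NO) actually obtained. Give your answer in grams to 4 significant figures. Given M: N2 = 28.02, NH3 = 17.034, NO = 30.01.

502.6 g

Pure N2 = 510.0 × 0.5933 = 302.58 g.
n(N2) = 302.58 / 28.02 = 10.799 mol.
Step 1 (N2:NH3 = 1:2): theoretical n(NH3) = 21.598 mol; at 86.88% yield, n(NH3) = 18.764 mol.
Step 2 (NH3:NO = 4:4): theoretical n(NO) = 18.764 mol, so theoretical mass = 18.764 × 30.01 = 563.11 g.
At 89.25% yield, actual mass of NO = 563.11 × 0.8925 = 502.57 g.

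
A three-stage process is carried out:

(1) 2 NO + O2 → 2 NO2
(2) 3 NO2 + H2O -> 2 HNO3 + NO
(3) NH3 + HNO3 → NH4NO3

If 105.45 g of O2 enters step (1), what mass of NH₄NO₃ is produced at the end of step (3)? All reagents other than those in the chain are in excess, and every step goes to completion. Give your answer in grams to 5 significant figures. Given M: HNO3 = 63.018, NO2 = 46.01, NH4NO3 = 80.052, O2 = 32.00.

n(O2) = 105.45 / 32.00 = 3.29531 mol.
Reaction (1): O2→NO2 ratio 1:2 ⇒ n(NO2) = 6.59063 mol.
Reaction (2): NO2→HNO3 ratio 3:2 ⇒ n(HNO3) = 4.39375 mol.
Reaction (3): HNO3→NH4NO3 ratio 1:1 ⇒ n(NH4NO3) = 4.39375 mol.
Mass of NH4NO3 = 4.39375 × 80.052 = 351.728 g.

351.73 g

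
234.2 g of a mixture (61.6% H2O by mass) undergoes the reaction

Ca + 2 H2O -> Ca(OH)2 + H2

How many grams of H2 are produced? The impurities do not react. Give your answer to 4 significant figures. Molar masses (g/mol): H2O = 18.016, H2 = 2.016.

8.072 g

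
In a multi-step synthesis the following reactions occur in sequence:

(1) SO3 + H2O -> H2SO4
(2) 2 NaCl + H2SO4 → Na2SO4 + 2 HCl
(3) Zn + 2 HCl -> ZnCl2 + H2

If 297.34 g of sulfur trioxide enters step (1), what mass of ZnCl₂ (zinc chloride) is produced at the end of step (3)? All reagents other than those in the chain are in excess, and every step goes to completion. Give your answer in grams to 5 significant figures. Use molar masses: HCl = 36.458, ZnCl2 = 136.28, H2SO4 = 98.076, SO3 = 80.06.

506.14 g

n(SO3) = 297.34 / 80.06 = 3.71396 mol.
Reaction (1): SO3→H2SO4 ratio 1:1 ⇒ n(H2SO4) = 3.71396 mol.
Reaction (2): H2SO4→HCl ratio 1:2 ⇒ n(HCl) = 7.42793 mol.
Reaction (3): HCl→ZnCl2 ratio 2:1 ⇒ n(ZnCl2) = 3.71396 mol.
Mass of ZnCl2 = 3.71396 × 136.28 = 506.139 g.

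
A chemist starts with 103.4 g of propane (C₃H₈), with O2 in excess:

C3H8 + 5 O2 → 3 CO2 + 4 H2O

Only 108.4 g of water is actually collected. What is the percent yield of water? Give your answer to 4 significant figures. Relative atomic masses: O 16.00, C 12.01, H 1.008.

64.15 %

M(C3H8) = 3(12.01) + 8(1.008) = 44.094 g/mol.
M(H2O) = 2(1.008) + 16.00 = 18.016 g/mol.
n(C3H8) = 103.40 g / 44.094 g/mol = 2.3450 mol.
From the equation the C3H8:H2O mole ratio is 1:4, so n(H2O) = 2.3450 × 4/1 = 9.3800 mol.
Mass of H2O = 9.3800 mol × 18.016 g/mol = 168.99 g.
This is the theoretical yield. Percent yield = 108.4 g / 168.99 g × 100% = 64.146%.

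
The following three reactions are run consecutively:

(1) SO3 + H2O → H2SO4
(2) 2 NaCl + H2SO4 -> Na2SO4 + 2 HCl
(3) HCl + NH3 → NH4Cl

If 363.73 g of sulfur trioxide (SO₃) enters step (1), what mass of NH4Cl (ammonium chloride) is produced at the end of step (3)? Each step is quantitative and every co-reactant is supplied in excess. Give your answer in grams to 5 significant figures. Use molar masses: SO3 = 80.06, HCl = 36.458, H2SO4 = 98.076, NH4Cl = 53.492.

486.05 g

n(SO3) = 363.73 / 80.06 = 4.54322 mol.
Reaction (1): SO3→H2SO4 ratio 1:1 ⇒ n(H2SO4) = 4.54322 mol.
Reaction (2): H2SO4→HCl ratio 1:2 ⇒ n(HCl) = 9.08644 mol.
Reaction (3): HCl→NH4Cl ratio 1:1 ⇒ n(NH4Cl) = 9.08644 mol.
Mass of NH4Cl = 9.08644 × 53.492 = 486.052 g.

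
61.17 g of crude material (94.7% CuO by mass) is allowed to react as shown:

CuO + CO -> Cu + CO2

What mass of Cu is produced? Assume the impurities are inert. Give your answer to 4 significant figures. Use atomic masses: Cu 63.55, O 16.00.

46.28 g

Mass of pure CuO = 61.17 g × 0.947 = 57.928 g.
M(CuO) = 63.55 + 16.00 = 79.55 g/mol.
M(Cu) = 63.55 g/mol.
n(CuO) = 57.928 g / 79.55 g/mol = 0.72820 mol.
From the equation the CuO:Cu mole ratio is 1:1, so n(Cu) = 0.72820 × 1/1 = 0.72820 mol.
Mass of Cu = 0.72820 mol × 63.55 g/mol = 46.277 g.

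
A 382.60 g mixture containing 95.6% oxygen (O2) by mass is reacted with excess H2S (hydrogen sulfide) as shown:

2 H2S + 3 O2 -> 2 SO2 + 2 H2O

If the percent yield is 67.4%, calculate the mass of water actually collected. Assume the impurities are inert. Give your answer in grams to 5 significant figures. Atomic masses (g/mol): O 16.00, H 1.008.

Pure O2 available = 382.60 g × 0.956 = 365.766 g.
M(O2) = 2(16.00) = 32.00 g/mol.
M(H2O) = 2(1.008) + 16.00 = 18.016 g/mol.
n(O2) = 365.766 g / 32.00 g/mol = 11.4302 mol.
From the equation the O2:H2O mole ratio is 3:2, so n(H2O) = 11.4302 × 2/3 = 7.62012 mol.
Mass of H2O = 7.62012 mol × 18.016 g/mol = 137.284 g.
Actual mass collected = 137.284 g × 0.674 = 92.5294 g.

92.529 g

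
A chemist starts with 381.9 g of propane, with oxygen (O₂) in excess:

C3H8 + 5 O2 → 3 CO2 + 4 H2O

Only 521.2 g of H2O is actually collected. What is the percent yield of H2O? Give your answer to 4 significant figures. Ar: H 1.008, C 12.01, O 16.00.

M(C3H8) = 3(12.01) + 8(1.008) = 44.094 g/mol.
M(H2O) = 2(1.008) + 16.00 = 18.016 g/mol.
n(C3H8) = 381.90 g / 44.094 g/mol = 8.6610 mol.
From the equation the C3H8:H2O mole ratio is 1:4, so n(H2O) = 8.6610 × 4/1 = 34.644 mol.
Mass of H2O = 34.644 mol × 18.016 g/mol = 624.15 g.
This is the theoretical yield. Percent yield = 521.2 g / 624.15 g × 100% = 83.506%.

83.51 %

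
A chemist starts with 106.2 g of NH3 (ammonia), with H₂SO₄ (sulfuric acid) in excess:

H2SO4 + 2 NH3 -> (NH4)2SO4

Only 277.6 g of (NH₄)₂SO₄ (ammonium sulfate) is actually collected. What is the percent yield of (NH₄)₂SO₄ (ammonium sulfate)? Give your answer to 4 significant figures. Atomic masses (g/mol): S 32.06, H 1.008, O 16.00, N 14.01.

67.39 %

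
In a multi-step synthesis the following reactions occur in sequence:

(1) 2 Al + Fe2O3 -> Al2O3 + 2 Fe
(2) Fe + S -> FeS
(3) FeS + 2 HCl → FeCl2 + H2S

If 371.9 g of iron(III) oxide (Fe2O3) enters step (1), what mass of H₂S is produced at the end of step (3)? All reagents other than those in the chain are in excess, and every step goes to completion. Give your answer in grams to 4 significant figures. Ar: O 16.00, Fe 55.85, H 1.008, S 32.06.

M(Fe2O3) = 2(55.85) + 3(16.00) = 159.70 g/mol.
M(H2S) = 2(1.008) + 32.06 = 34.076 g/mol.
n(Fe2O3) = 371.9 / 159.70 = 2.3287 mol.
Reaction (1): Fe2O3→Fe ratio 1:2 ⇒ n(Fe) = 4.6575 mol.
Reaction (2): Fe→FeS ratio 1:1 ⇒ n(FeS) = 4.6575 mol.
Reaction (3): FeS→H2S ratio 1:1 ⇒ n(H2S) = 4.6575 mol.
Mass of H2S = 4.6575 × 34.076 = 158.71 g.

158.7 g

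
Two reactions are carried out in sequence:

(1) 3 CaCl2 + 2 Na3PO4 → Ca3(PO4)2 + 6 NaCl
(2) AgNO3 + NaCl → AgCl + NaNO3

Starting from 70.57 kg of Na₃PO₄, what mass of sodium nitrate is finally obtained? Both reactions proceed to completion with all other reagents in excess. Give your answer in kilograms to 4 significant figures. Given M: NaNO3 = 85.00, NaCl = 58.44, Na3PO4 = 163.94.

109.8 kg

70.57 kg = 70570 g.
n(Na3PO4) = 70570 / 163.94 = 430.46 mol.
Step 1 gives a 2:6 ratio of Na3PO4 to NaCl, so n(NaCl) = 1291.4 mol.
In step 2 the NaCl:NaNO3 ratio is 1:1, so n(NaNO3) = 1291.4 mol.
Mass of NaNO3 = 1291.4 × 85.00 = 109770 g = 109.8 kg.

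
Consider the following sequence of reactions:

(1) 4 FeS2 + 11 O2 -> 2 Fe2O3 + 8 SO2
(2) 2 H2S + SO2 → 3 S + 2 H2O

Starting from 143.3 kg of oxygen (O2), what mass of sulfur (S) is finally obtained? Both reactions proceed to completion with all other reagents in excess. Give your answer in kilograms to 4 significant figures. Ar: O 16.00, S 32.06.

M(O2) = 2(16.00) = 32.00 g/mol.
M(S) = 32.06 g/mol.
143.3 kg = 143300 g.
n(O2) = 143300 / 32.00 = 4478.1 mol.
Step 1 gives a 11:8 ratio of O2 to SO2, so n(SO2) = 3256.8 mol.
In step 2 the SO2:S ratio is 1:3, so n(S) = 9770.5 mol.
Mass of S = 9770.5 × 32.06 = 313240 g = 313.2 kg.

313.2 kg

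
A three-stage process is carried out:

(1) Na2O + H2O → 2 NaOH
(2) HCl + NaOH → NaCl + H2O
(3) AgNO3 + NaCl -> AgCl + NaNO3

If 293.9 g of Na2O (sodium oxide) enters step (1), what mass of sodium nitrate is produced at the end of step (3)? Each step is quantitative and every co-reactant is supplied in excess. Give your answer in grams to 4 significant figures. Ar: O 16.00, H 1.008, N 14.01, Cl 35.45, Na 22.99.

806.1 g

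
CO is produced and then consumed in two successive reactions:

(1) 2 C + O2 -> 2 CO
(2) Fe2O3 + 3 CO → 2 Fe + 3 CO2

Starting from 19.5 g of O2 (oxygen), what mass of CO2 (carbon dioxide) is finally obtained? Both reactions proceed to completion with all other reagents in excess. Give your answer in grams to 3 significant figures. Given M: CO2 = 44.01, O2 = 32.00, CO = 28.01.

n(O2) = 19.50 / 32.00 = 0.6094 mol.
Step 1 gives a 1:2 ratio of O2 to CO, so n(CO) = 1.219 mol.
In step 2 the CO:CO2 ratio is 3:3, so n(CO2) = 1.219 mol.
Mass of CO2 = 1.219 × 44.01 = 53.64 g.

53.6 g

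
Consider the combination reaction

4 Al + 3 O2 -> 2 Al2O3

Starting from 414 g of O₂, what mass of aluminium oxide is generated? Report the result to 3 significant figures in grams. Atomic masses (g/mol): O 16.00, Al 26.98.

879 g

M(O2) = 2(16.00) = 32.00 g/mol.
M(Al2O3) = 2(26.98) + 3(16.00) = 101.96 g/mol.
n(O2) = 414.0 g / 32.00 g/mol = 12.94 mol.
From the equation the O2:Al2O3 mole ratio is 3:2, so n(Al2O3) = 12.94 × 2/3 = 8.625 mol.
Mass of Al2O3 = 8.625 mol × 101.96 g/mol = 879.4 g.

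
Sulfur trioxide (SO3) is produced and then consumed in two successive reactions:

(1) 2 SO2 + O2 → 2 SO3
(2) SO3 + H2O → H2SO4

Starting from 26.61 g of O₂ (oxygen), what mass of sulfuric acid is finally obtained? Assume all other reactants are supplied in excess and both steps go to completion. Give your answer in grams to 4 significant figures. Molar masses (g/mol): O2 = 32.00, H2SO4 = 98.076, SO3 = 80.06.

163.1 g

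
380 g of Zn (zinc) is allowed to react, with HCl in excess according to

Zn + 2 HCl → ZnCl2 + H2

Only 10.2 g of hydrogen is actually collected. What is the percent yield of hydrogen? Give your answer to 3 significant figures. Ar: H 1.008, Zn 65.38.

M(Zn) = 65.38 g/mol.
M(H2) = 2(1.008) = 2.016 g/mol.
n(Zn) = 380.0 g / 65.38 g/mol = 5.812 mol.
From the equation the Zn:H2 mole ratio is 1:1, so n(H2) = 5.812 × 1/1 = 5.812 mol.
Mass of H2 = 5.812 mol × 2.016 g/mol = 11.72 g.
This is the theoretical yield. Percent yield = 10.2 g / 11.72 g × 100% = 87.05%.

87.1 %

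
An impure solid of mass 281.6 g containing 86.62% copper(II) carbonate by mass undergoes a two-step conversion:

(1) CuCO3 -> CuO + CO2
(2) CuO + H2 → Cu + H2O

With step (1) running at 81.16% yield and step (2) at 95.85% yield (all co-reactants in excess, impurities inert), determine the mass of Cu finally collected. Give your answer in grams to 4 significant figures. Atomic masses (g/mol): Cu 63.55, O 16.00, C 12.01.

Pure CuCO3 = 281.6 × 0.8662 = 243.92 g.
M(CuCO3) = 63.55 + 12.01 + 3(16.00) = 123.56 g/mol.
M(Cu) = 63.55 g/mol.
n(CuCO3) = 243.92 / 123.56 = 1.9741 mol.
Step 1 (CuCO3:CuO = 1:1): theoretical n(CuO) = 1.9741 mol; at 81.16% yield, n(CuO) = 1.6022 mol.
Step 2 (CuO:Cu = 1:1): theoretical n(Cu) = 1.6022 mol, so theoretical mass = 1.6022 × 63.55 = 101.82 g.
At 95.85% yield, actual mass of Cu = 101.82 × 0.9585 = 97.594 g.

97.59 g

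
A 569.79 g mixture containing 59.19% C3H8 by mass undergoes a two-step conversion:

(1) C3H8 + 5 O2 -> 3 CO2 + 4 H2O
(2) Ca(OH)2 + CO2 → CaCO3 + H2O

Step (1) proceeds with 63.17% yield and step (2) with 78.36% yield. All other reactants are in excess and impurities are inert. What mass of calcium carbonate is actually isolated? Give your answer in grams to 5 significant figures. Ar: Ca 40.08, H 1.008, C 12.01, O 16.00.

Pure C3H8 = 569.79 × 0.5919 = 337.259 g.
M(C3H8) = 3(12.01) + 8(1.008) = 44.094 g/mol.
M(CaCO3) = 40.08 + 12.01 + 3(16.00) = 100.09 g/mol.
n(C3H8) = 337.259 / 44.094 = 7.64863 mol.
Step 1 (C3H8:CO2 = 1:3): theoretical n(CO2) = 22.9459 mol; at 63.17% yield, n(CO2) = 14.4949 mol.
Step 2 (CO2:CaCO3 = 1:1): theoretical n(CaCO3) = 14.4949 mol, so theoretical mass = 14.4949 × 100.09 = 1450.80 g.
At 78.36% yield, actual mass of CaCO3 = 1450.80 × 0.7836 = 1136.84 g.

1136.8 g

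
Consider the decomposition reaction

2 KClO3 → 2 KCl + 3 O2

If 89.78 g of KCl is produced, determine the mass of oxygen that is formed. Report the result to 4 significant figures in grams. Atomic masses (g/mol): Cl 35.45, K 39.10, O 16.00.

57.81 g

M(KCl) = 39.10 + 35.45 = 74.55 g/mol.
M(O2) = 2(16.00) = 32.00 g/mol.
n(KCl) = 89.780 g / 74.55 g/mol = 1.2043 mol.
From the equation the KCl:O2 mole ratio is 2:3, so n(O2) = 1.2043 × 3/2 = 1.8064 mol.
Mass of O2 = 1.8064 mol × 32.00 g/mol = 57.806 g.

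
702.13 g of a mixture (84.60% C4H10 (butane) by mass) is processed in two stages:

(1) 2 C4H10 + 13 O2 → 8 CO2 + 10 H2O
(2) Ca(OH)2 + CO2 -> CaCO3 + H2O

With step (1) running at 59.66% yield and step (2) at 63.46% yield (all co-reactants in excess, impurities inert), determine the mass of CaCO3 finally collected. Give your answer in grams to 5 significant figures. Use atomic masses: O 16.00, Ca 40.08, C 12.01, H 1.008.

Pure C4H10 = 702.13 × 0.8460 = 594.002 g.
M(C4H10) = 4(12.01) + 10(1.008) = 58.12 g/mol.
M(CaCO3) = 40.08 + 12.01 + 3(16.00) = 100.09 g/mol.
n(C4H10) = 594.002 / 58.12 = 10.2203 mol.
Step 1 (C4H10:CO2 = 2:8): theoretical n(CO2) = 40.8811 mol; at 59.66% yield, n(CO2) = 24.3896 mol.
Step 2 (CO2:CaCO3 = 1:1): theoretical n(CaCO3) = 24.3896 mol, so theoretical mass = 24.3896 × 100.09 = 2441.16 g.
At 63.46% yield, actual mass of CaCO3 = 2441.16 × 0.6346 = 1549.16 g.

1549.2 g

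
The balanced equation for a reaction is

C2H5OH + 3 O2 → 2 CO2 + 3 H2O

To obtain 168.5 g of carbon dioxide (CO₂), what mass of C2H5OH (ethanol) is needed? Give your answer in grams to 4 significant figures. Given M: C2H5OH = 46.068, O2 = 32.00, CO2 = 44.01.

88.19 g

n(CO2) = 168.50 g / 44.01 g/mol = 3.8287 mol.
From the equation the CO2:C2H5OH mole ratio is 2:1, so n(C2H5OH) = 3.8287 × 1/2 = 1.9143 mol.
Mass of C2H5OH = 1.9143 mol × 46.068 g/mol = 88.190 g.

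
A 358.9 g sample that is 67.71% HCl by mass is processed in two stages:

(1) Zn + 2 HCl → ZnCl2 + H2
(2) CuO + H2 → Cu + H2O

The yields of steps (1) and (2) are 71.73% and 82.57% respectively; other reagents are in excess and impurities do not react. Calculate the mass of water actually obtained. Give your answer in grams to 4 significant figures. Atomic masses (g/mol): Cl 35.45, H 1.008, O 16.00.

Pure HCl = 358.9 × 0.6771 = 243.01 g.
M(HCl) = 1.008 + 35.45 = 36.458 g/mol.
M(H2O) = 2(1.008) + 16.00 = 18.016 g/mol.
n(HCl) = 243.01 / 36.458 = 6.6655 mol.
Step 1 (HCl:H2 = 2:1): theoretical n(H2) = 3.3328 mol; at 71.73% yield, n(H2) = 2.3906 mol.
Step 2 (H2:H2O = 1:1): theoretical n(H2O) = 2.3906 mol, so theoretical mass = 2.3906 × 18.016 = 43.069 g.
At 82.57% yield, actual mass of H2O = 43.069 × 0.8257 = 35.562 g.

35.56 g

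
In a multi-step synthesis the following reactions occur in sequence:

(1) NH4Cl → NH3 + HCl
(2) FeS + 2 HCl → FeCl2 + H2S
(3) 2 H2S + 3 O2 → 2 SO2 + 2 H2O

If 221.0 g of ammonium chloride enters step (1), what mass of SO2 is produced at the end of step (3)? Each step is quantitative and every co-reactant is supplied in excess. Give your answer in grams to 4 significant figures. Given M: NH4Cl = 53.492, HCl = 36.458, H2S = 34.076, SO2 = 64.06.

132.3 g

n(NH4Cl) = 221.0 / 53.492 = 4.1315 mol.
Reaction (1): NH4Cl→HCl ratio 1:1 ⇒ n(HCl) = 4.1315 mol.
Reaction (2): HCl→H2S ratio 2:1 ⇒ n(H2S) = 2.0657 mol.
Reaction (3): H2S→SO2 ratio 2:2 ⇒ n(SO2) = 2.0657 mol.
Mass of SO2 = 2.0657 × 64.06 = 132.33 g.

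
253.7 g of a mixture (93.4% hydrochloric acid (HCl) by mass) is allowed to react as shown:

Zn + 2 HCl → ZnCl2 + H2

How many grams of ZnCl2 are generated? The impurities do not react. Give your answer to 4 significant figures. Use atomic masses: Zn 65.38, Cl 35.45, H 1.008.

Mass of pure HCl = 253.7 g × 0.934 = 236.96 g.
M(HCl) = 1.008 + 35.45 = 36.458 g/mol.
M(ZnCl2) = 65.38 + 2(35.45) = 136.28 g/mol.
n(HCl) = 236.96 g / 36.458 g/mol = 6.4994 mol.
From the equation the HCl:ZnCl2 mole ratio is 2:1, so n(ZnCl2) = 6.4994 × 1/2 = 3.2497 mol.
Mass of ZnCl2 = 3.2497 mol × 136.28 g/mol = 442.87 g.

442.9 g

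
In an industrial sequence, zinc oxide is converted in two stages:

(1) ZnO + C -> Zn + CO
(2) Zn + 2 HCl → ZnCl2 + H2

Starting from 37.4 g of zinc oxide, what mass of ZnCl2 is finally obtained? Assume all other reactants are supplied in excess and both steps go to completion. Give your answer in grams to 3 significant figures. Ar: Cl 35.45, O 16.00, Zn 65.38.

62.6 g

M(ZnO) = 65.38 + 16.00 = 81.38 g/mol.
M(ZnCl2) = 65.38 + 2(35.45) = 136.28 g/mol.
n(ZnO) = 37.40 / 81.38 = 0.4596 mol.
Step 1 gives a 1:1 ratio of ZnO to Zn, so n(Zn) = 0.4596 mol.
In step 2 the Zn:ZnCl2 ratio is 1:1, so n(ZnCl2) = 0.4596 mol.
Mass of ZnCl2 = 0.4596 × 136.28 = 62.63 g.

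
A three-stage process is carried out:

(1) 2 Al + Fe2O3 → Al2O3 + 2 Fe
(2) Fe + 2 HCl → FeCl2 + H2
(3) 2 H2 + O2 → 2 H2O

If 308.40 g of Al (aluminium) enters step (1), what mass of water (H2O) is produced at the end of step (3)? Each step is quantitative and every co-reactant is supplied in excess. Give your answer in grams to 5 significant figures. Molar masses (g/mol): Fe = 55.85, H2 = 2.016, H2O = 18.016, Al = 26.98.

n(Al) = 308.40 / 26.98 = 11.4307 mol.
Reaction (1): Al→Fe ratio 2:2 ⇒ n(Fe) = 11.4307 mol.
Reaction (2): Fe→H2 ratio 1:1 ⇒ n(H2) = 11.4307 mol.
Reaction (3): H2→H2O ratio 2:2 ⇒ n(H2O) = 11.4307 mol.
Mass of H2O = 11.4307 × 18.016 = 205.935 g.

205.94 g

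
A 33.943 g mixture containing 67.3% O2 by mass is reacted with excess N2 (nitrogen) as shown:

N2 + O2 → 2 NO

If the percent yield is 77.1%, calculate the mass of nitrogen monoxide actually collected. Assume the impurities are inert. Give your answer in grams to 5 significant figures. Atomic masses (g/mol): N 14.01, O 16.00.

33.034 g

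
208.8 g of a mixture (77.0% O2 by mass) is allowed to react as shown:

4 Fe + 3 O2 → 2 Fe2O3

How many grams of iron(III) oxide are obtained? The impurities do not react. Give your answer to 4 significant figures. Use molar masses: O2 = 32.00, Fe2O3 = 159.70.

Mass of pure O2 = 208.8 g × 0.770 = 160.78 g.
n(O2) = 160.78 g / 32.00 g/mol = 5.0243 mol.
From the equation the O2:Fe2O3 mole ratio is 3:2, so n(Fe2O3) = 5.0243 × 2/3 = 3.3495 mol.
Mass of Fe2O3 = 3.3495 mol × 159.70 g/mol = 534.92 g.

534.9 g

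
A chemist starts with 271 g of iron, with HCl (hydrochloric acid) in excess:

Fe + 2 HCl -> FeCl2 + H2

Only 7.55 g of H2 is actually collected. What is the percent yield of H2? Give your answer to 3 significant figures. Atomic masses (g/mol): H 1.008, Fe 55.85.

M(Fe) = 55.85 g/mol.
M(H2) = 2(1.008) = 2.016 g/mol.
n(Fe) = 271.0 g / 55.85 g/mol = 4.852 mol.
From the equation the Fe:H2 mole ratio is 1:1, so n(H2) = 4.852 × 1/1 = 4.852 mol.
Mass of H2 = 4.852 mol × 2.016 g/mol = 9.782 g.
This is the theoretical yield. Percent yield = 7.55 g / 9.782 g × 100% = 77.18%.

77.2 %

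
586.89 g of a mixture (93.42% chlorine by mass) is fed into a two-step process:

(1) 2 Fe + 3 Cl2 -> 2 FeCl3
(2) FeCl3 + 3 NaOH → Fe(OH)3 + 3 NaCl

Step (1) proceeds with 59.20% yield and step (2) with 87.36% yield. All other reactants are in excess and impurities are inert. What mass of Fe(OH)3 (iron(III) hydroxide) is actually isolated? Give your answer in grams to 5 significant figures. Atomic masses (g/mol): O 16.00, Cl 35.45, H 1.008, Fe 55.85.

Pure Cl2 = 586.89 × 0.9342 = 548.273 g.
M(Cl2) = 2(35.45) = 70.90 g/mol.
M(Fe(OH)3) = 55.85 + 3(16.00) + 3(1.008) = 106.874 g/mol.
n(Cl2) = 548.273 / 70.90 = 7.73304 mol.
Step 1 (Cl2:FeCl3 = 3:2): theoretical n(FeCl3) = 5.15536 mol; at 59.20% yield, n(FeCl3) = 3.05197 mol.
Step 2 (FeCl3:Fe(OH)3 = 1:1): theoretical n(Fe(OH)3) = 3.05197 mol, so theoretical mass = 3.05197 × 106.874 = 326.177 g.
At 87.36% yield, actual mass of Fe(OH)3 = 326.177 × 0.8736 = 284.948 g.

284.95 g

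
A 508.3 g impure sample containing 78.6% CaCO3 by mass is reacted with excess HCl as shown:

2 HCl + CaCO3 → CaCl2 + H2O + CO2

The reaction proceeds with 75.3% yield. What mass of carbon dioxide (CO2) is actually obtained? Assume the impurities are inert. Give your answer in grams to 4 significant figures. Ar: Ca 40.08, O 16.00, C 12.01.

132.3 g

Pure CaCO3 available = 508.3 g × 0.786 = 399.52 g.
M(CaCO3) = 40.08 + 12.01 + 3(16.00) = 100.09 g/mol.
M(CO2) = 12.01 + 2(16.00) = 44.01 g/mol.
n(CaCO3) = 399.52 g / 100.09 g/mol = 3.9916 mol.
From the equation the CaCO3:CO2 mole ratio is 1:1, so n(CO2) = 3.9916 × 1/1 = 3.9916 mol.
Mass of CO2 = 3.9916 mol × 44.01 g/mol = 175.67 g.
Actual mass collected = 175.67 g × 0.753 = 132.28 g.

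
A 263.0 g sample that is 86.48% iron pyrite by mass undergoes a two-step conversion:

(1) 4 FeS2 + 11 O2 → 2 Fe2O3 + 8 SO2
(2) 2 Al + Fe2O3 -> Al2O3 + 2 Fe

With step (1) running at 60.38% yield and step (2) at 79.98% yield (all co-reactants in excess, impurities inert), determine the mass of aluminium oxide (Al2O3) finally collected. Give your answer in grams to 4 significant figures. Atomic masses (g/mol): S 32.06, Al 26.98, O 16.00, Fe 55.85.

Pure FeS2 = 263.0 × 0.8648 = 227.44 g.
M(FeS2) = 55.85 + 2(32.06) = 119.97 g/mol.
M(Al2O3) = 2(26.98) + 3(16.00) = 101.96 g/mol.
n(FeS2) = 227.44 / 119.97 = 1.8958 mol.
Step 1 (FeS2:Fe2O3 = 4:2): theoretical n(Fe2O3) = 0.94791 mol; at 60.38% yield, n(Fe2O3) = 0.57235 mol.
Step 2 (Fe2O3:Al2O3 = 1:1): theoretical n(Al2O3) = 0.57235 mol, so theoretical mass = 0.57235 × 101.96 = 58.357 g.
At 79.98% yield, actual mass of Al2O3 = 58.357 × 0.7998 = 46.674 g.

46.67 g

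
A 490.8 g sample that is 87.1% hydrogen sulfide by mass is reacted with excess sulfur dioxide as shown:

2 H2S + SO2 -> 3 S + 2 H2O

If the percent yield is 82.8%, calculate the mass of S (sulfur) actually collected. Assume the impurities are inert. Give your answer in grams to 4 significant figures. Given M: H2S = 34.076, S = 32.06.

499.5 g

Pure H2S available = 490.8 g × 0.871 = 427.49 g.
n(H2S) = 427.49 g / 34.076 g/mol = 12.545 mol.
From the equation the H2S:S mole ratio is 2:3, so n(S) = 12.545 × 3/2 = 18.818 mol.
Mass of S = 18.818 mol × 32.06 g/mol = 603.29 g.
Actual mass collected = 603.29 g × 0.828 = 499.53 g.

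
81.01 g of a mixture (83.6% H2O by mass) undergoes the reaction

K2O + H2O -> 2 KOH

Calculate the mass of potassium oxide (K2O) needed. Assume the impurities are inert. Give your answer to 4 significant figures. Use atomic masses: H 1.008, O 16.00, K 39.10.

354.1 g

Mass of pure H2O = 81.01 g × 0.836 = 67.724 g.
M(H2O) = 2(1.008) + 16.00 = 18.016 g/mol.
M(K2O) = 2(39.10) + 16.00 = 94.20 g/mol.
n(H2O) = 67.724 g / 18.016 g/mol = 3.7591 mol.
From the equation the H2O:K2O mole ratio is 1:1, so n(K2O) = 3.7591 × 1/1 = 3.7591 mol.
Mass of K2O = 3.7591 mol × 94.20 g/mol = 354.11 g.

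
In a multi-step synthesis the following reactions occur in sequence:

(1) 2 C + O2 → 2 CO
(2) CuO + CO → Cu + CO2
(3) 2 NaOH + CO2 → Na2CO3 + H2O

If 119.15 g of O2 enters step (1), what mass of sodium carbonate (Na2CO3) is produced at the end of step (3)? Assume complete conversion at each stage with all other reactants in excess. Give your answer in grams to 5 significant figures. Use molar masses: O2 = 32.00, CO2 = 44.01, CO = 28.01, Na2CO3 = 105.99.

n(O2) = 119.15 / 32.00 = 3.72344 mol.
Reaction (1): O2→CO ratio 1:2 ⇒ n(CO) = 7.44688 mol.
Reaction (2): CO→CO2 ratio 1:1 ⇒ n(CO2) = 7.44688 mol.
Reaction (3): CO2→Na2CO3 ratio 1:1 ⇒ n(Na2CO3) = 7.44688 mol.
Mass of Na2CO3 = 7.44688 × 105.99 = 789.294 g.

789.29 g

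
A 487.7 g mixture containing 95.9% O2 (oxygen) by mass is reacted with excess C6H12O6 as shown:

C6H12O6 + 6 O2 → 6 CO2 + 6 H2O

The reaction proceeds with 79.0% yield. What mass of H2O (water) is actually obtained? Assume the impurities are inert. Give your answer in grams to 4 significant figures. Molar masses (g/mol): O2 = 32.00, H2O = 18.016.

208.0 g

Pure O2 available = 487.7 g × 0.959 = 467.70 g.
n(O2) = 467.70 g / 32.00 g/mol = 14.616 mol.
From the equation the O2:H2O mole ratio is 6:6, so n(H2O) = 14.616 × 6/6 = 14.616 mol.
Mass of H2O = 14.616 mol × 18.016 g/mol = 263.32 g.
Actual mass collected = 263.32 g × 0.790 = 208.02 g.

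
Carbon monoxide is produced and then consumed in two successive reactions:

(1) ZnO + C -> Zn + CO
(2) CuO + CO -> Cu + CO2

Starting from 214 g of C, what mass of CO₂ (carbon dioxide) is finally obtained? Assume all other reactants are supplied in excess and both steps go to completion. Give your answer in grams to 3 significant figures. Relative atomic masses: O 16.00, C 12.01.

784 g

M(C) = 12.01 g/mol.
M(CO2) = 12.01 + 2(16.00) = 44.01 g/mol.
n(C) = 214.0 / 12.01 = 17.82 mol.
Step 1 gives a 1:1 ratio of C to CO, so n(CO) = 17.82 mol.
In step 2 the CO:CO2 ratio is 1:1, so n(CO2) = 17.82 mol.
Mass of CO2 = 17.82 × 44.01 = 784.2 g.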